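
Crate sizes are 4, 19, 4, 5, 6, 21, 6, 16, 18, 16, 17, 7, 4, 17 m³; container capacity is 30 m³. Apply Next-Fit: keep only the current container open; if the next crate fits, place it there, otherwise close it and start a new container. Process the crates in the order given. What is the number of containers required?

8 containers

4 m³ → container 1 (remaining 26 m³)
19 m³ → container 1 (remaining 7 m³)
4 m³ → container 1 (remaining 3 m³)
5 m³ → container 2 (remaining 25 m³)
6 m³ → container 2 (remaining 19 m³)
21 m³ → container 3 (remaining 9 m³)
6 m³ → container 3 (remaining 3 m³)
16 m³ → container 4 (remaining 14 m³)
18 m³ → container 5 (remaining 12 m³)
16 m³ → container 6 (remaining 14 m³)
17 m³ → container 7 (remaining 13 m³)
7 m³ → container 7 (remaining 6 m³)
4 m³ → container 7 (remaining 2 m³)
17 m³ → container 8 (remaining 13 m³)
Final containers: [4,19,4] [5,6] [21,6] [16] [18] [16] [17,7,4] [17].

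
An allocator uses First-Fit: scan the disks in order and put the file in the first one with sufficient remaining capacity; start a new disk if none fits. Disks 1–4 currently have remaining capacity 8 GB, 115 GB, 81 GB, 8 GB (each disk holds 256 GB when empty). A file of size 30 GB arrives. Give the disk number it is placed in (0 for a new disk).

Disks with room: disk 2 (115 GB), disk 3 (81 GB).
The first with room is disk 2.

2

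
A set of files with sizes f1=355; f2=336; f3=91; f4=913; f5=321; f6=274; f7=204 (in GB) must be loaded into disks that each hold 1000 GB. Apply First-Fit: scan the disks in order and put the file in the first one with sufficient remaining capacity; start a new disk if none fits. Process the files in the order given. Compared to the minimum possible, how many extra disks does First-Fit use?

0

First-Fit: [355,336,91,204] [913] [321,274] → 3 disks.
Total size 2494 GB; any packing needs at least ⌈2494/1000⌉ = 3 disks.
So 3 is already optimal.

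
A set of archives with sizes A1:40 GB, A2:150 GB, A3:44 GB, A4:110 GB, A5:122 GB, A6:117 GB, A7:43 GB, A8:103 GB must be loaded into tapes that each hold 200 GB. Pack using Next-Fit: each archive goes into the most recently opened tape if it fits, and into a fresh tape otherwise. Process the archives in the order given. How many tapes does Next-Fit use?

5 tapes

tape 1: place A1 (40 GB), 160 GB left
tape 1: place A2 (150 GB), 10 GB left
tape 2: place A3 (44 GB), 156 GB left
tape 2: place A4 (110 GB), 46 GB left
tape 3: place A5 (122 GB), 78 GB left
tape 4: place A6 (117 GB), 83 GB left
tape 4: place A7 (43 GB), 40 GB left
tape 5: place A8 (103 GB), 97 GB left
Final tapes: [40,150] [44,110] [122] [117,43] [103].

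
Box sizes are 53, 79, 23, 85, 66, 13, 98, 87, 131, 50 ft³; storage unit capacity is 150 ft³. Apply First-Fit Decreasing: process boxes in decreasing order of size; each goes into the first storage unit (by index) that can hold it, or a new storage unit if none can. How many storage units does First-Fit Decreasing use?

Sorted descending: 131, 98, 87, 85, 79, 66, 53, 50, 23, 13.
131 ft³ → storage unit 1 (remaining 19 ft³)
98 ft³ → storage unit 2 (remaining 52 ft³)
87 ft³ → storage unit 3 (remaining 63 ft³)
85 ft³ → storage unit 4 (remaining 65 ft³)
79 ft³ → storage unit 5 (remaining 71 ft³)
66 ft³ → storage unit 5 (remaining 5 ft³)
53 ft³ → storage unit 3 (remaining 10 ft³)
50 ft³ → storage unit 2 (remaining 2 ft³)
23 ft³ → storage unit 4 (remaining 42 ft³)
13 ft³ → storage unit 1 (remaining 6 ft³)

5 storage units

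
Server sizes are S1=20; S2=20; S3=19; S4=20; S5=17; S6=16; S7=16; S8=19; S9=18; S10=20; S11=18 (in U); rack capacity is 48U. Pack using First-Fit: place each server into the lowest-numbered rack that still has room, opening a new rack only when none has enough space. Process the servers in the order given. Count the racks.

6 racks

Put S1 (20U) in rack 1; 28U remain.
Put S2 (20U) in rack 1; 8U remain.
Put S3 (19U) in rack 2; 29U remain.
Put S4 (20U) in rack 2; 9U remain.
Put S5 (17U) in rack 3; 31U remain.
Put S6 (16U) in rack 3; 15U remain.
Put S7 (16U) in rack 4; 32U remain.
Put S8 (19U) in rack 4; 13U remain.
Put S9 (18U) in rack 5; 30U remain.
Put S10 (20U) in rack 5; 10U remain.
Put S11 (18U) in rack 6; 30U remain.
Final racks: [20,20] [19,20] [17,16] [16,19] [18,20] [18].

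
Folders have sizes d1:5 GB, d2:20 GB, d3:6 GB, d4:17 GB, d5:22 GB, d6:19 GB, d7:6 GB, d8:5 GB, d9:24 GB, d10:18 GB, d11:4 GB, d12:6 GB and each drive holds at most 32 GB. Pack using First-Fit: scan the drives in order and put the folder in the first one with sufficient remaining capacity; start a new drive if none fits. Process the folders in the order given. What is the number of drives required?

Put d1 (5 GB) in drive 1; 27 GB remain.
Put d2 (20 GB) in drive 1; 7 GB remain.
Put d3 (6 GB) in drive 1; 1 GB remain.
Put d4 (17 GB) in drive 2; 15 GB remain.
Put d5 (22 GB) in drive 3; 10 GB remain.
Put d6 (19 GB) in drive 4; 13 GB remain.
Put d7 (6 GB) in drive 2; 9 GB remain.
Put d8 (5 GB) in drive 2; 4 GB remain.
Put d9 (24 GB) in drive 5; 8 GB remain.
Put d10 (18 GB) in drive 6; 14 GB remain.
Put d11 (4 GB) in drive 2; 0 GB remain.
Put d12 (6 GB) in drive 3; 4 GB remain.

6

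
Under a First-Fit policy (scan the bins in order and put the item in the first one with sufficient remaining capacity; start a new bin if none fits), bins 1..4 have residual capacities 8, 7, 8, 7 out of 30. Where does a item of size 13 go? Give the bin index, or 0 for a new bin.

0

No bin has ≥ 13 free, so a new bin is opened.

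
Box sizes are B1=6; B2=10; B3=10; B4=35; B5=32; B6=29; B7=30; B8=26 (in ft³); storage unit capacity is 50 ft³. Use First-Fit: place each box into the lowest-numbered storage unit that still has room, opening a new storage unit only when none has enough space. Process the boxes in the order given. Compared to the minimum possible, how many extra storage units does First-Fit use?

First-Fit: [6,10,10] [35] [32] [29] [30] [26] → 6 storage units.
5 boxes exceed 25 ft³ (half the capacity), and no two of those can share a storage unit, so at least 5 storage units are needed.
An optimal packing achieves that bound: [35,10] [32,10,6] [30] [29] [26] → 5 storage units.
Excess: 6 − 5 = 1.

1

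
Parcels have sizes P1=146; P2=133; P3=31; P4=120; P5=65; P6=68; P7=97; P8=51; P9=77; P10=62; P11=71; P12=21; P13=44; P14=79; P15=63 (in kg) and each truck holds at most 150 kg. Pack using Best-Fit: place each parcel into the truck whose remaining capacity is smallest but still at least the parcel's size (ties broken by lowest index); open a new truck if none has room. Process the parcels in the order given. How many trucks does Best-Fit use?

8 trucks

P1 (146 kg) → truck 1 (remaining 4 kg)
P2 (133 kg) → truck 2 (remaining 17 kg)
P3 (31 kg) → truck 3 (remaining 119 kg)
P4 (120 kg) → truck 4 (remaining 30 kg)
P5 (65 kg) → truck 3 (remaining 54 kg)
P6 (68 kg) → truck 5 (remaining 82 kg)
P7 (97 kg) → truck 6 (remaining 53 kg)
P8 (51 kg) → truck 6 (remaining 2 kg)
P9 (77 kg) → truck 5 (remaining 5 kg)
P10 (62 kg) → truck 7 (remaining 88 kg)
P11 (71 kg) → truck 7 (remaining 17 kg)
P12 (21 kg) → truck 4 (remaining 9 kg)
P13 (44 kg) → truck 3 (remaining 10 kg)
P14 (79 kg) → truck 8 (remaining 71 kg)
P15 (63 kg) → truck 8 (remaining 8 kg)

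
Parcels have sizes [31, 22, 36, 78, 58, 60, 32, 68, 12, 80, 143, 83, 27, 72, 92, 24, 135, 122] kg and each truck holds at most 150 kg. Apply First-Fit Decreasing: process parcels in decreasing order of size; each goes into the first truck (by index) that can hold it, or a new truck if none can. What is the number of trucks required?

8 trucks

Sorted descending: 143, 135, 122, 92, 83, 80, 78, 72, 68, 60, 58, 36, 32, 31, 27, 24, 22, 12.
143 kg → truck 1 (remaining 7 kg)
135 kg → truck 2 (remaining 15 kg)
122 kg → truck 3 (remaining 28 kg)
92 kg → truck 4 (remaining 58 kg)
83 kg → truck 5 (remaining 67 kg)
80 kg → truck 6 (remaining 70 kg)
78 kg → truck 7 (remaining 72 kg)
72 kg → truck 7 (remaining 0 kg)
68 kg → truck 6 (remaining 2 kg)
60 kg → truck 5 (remaining 7 kg)
58 kg → truck 4 (remaining 0 kg)
36 kg → truck 8 (remaining 114 kg)
32 kg → truck 8 (remaining 82 kg)
31 kg → truck 8 (remaining 51 kg)
27 kg → truck 3 (remaining 1 kg)
24 kg → truck 8 (remaining 27 kg)
22 kg → truck 8 (remaining 5 kg)
12 kg → truck 2 (remaining 3 kg)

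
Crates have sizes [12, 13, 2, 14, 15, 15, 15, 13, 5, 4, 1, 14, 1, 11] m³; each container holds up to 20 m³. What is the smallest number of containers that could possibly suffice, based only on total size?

7

Total size = 12 + 13 + 2 + 14 + 15 + 15 + 15 + 13 + 5 + 4 + 1 + 14 + 1 + 11 = 135 m³.
⌈135 / 20⌉ = 7.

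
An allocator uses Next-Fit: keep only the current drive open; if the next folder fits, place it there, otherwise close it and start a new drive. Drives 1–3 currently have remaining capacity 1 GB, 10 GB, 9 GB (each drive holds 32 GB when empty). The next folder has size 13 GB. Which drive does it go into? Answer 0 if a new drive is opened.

0

Next-Fit only looks at drive 3, which has 9 GB free.
13 GB does not fit, so a new drive is opened.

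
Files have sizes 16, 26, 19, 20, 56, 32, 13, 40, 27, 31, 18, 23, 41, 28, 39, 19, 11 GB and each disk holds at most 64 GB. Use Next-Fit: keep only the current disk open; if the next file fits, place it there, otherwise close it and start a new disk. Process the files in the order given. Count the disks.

11

disk 1: place 16 GB, 48 GB left
disk 1: place 26 GB, 22 GB left
disk 1: place 19 GB, 3 GB left
disk 2: place 20 GB, 44 GB left
disk 3: place 56 GB, 8 GB left
disk 4: place 32 GB, 32 GB left
disk 4: place 13 GB, 19 GB left
disk 5: place 40 GB, 24 GB left
disk 6: place 27 GB, 37 GB left
disk 6: place 31 GB, 6 GB left
disk 7: place 18 GB, 46 GB left
disk 7: place 23 GB, 23 GB left
disk 8: place 41 GB, 23 GB left
disk 9: place 28 GB, 36 GB left
disk 10: place 39 GB, 25 GB left
disk 10: place 19 GB, 6 GB left
disk 11: place 11 GB, 53 GB left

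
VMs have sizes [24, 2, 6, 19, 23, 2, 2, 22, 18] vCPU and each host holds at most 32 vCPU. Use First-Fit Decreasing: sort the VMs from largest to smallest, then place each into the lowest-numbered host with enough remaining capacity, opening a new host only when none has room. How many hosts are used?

Sorted descending: 24, 23, 22, 19, 18, 6, 2, 2, 2.
Put 24 vCPU in host 1; 8 vCPU remain.
Put 23 vCPU in host 2; 9 vCPU remain.
Put 22 vCPU in host 3; 10 vCPU remain.
Put 19 vCPU in host 4; 13 vCPU remain.
Put 18 vCPU in host 5; 14 vCPU remain.
Put 6 vCPU in host 1; 2 vCPU remain.
Put 2 vCPU in host 1; 0 vCPU remain.
Put 2 vCPU in host 2; 7 vCPU remain.
Put 2 vCPU in host 2; 5 vCPU remain.
Final hosts: [24,6,2] [23,2,2] [22] [19] [18].

5 hosts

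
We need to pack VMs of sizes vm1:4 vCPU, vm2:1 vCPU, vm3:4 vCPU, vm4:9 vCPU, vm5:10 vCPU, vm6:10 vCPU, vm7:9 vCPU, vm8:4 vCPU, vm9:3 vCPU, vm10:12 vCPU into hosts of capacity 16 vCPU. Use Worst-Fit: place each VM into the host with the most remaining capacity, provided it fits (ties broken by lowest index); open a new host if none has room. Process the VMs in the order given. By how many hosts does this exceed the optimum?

Worst-Fit: [4,1,4,4] [9,3] [10] [10] [9] [12] → 6 hosts.
Total size 66 vCPU; any packing needs at least ⌈66/16⌉ = 5 hosts.
An optimal packing achieves that bound: [12,4] [10,4,1] [10,4] [9,3] [9] → 5 hosts.
Excess: 6 − 5 = 1.

1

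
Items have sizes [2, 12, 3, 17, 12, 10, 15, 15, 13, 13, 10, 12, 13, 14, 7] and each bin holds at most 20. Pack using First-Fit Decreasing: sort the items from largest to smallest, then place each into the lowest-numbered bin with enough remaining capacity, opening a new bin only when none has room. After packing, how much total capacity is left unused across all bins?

52

Sorted descending: 17, 15, 15, 14, 13, 13, 13, 12, 12, 12, 10, 10, 7, 3, 2.
Put 17 in bin 1; 3 remain.
Put 15 in bin 2; 5 remain.
Put 15 in bin 3; 5 remain.
Put 14 in bin 4; 6 remain.
Put 13 in bin 5; 7 remain.
Put 13 in bin 6; 7 remain.
Put 13 in bin 7; 7 remain.
Put 12 in bin 8; 8 remain.
Put 12 in bin 9; 8 remain.
Put 12 in bin 10; 8 remain.
Put 10 in bin 11; 10 remain.
Put 10 in bin 11; 0 remain.
Put 7 in bin 5; 0 remain.
Put 3 in bin 1; 0 remain.
Put 2 in bin 2; 3 remain.
11 bins × 20 = 220; used 168; unused 52.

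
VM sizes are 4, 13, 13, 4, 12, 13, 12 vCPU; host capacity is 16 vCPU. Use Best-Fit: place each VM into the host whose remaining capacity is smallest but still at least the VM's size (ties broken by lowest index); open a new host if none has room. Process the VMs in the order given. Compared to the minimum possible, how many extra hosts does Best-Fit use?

Best-Fit: [4,4] [13] [13] [12] [13] [12] → 6 hosts.
Total size 71 vCPU; any packing needs at least ⌈71/16⌉ = 5 hosts.
An optimal packing achieves that bound: [13] [13] [13] [12,4] [12,4] → 5 hosts.
Excess: 6 − 5 = 1.

1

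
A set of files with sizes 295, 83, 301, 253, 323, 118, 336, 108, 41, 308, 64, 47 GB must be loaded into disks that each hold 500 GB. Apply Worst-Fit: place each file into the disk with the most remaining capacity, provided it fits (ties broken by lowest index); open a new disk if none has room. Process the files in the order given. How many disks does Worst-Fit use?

6

Put 295 GB in disk 1; 205 GB remain.
Put 83 GB in disk 1; 122 GB remain.
Put 301 GB in disk 2; 199 GB remain.
Put 253 GB in disk 3; 247 GB remain.
Put 323 GB in disk 4; 177 GB remain.
Put 118 GB in disk 3; 129 GB remain.
Put 336 GB in disk 5; 164 GB remain.
Put 108 GB in disk 2; 91 GB remain.
Put 41 GB in disk 4; 136 GB remain.
Put 308 GB in disk 6; 192 GB remain.
Put 64 GB in disk 6; 128 GB remain.
Put 47 GB in disk 5; 117 GB remain.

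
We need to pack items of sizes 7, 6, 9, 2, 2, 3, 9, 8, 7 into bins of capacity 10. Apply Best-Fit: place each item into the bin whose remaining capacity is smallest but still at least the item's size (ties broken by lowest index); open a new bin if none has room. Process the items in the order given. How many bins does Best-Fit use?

bin 1: place 7, 3 left
bin 2: place 6, 4 left
bin 3: place 9, 1 left
bin 1: place 2, 1 left
bin 2: place 2, 2 left
bin 4: place 3, 7 left
bin 5: place 9, 1 left
bin 6: place 8, 2 left
bin 4: place 7, 0 left

6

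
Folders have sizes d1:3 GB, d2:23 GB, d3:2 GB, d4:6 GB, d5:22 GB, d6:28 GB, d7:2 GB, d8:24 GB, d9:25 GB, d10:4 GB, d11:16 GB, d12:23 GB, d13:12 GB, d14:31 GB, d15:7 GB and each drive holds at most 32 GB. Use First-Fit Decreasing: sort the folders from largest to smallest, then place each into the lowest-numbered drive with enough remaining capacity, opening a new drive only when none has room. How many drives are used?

Sorted descending: 31, 28, 25, 24, 23, 23, 22, 16, 12, 7, 6, 4, 3, 2, 2.
drive 1: place 31 GB, 1 GB left
drive 2: place 28 GB, 4 GB left
drive 3: place 25 GB, 7 GB left
drive 4: place 24 GB, 8 GB left
drive 5: place 23 GB, 9 GB left
drive 6: place 23 GB, 9 GB left
drive 7: place 22 GB, 10 GB left
drive 8: place 16 GB, 16 GB left
drive 8: place 12 GB, 4 GB left
drive 3: place 7 GB, 0 GB left
drive 4: place 6 GB, 2 GB left
drive 2: place 4 GB, 0 GB left
drive 5: place 3 GB, 6 GB left
drive 4: place 2 GB, 0 GB left
drive 5: place 2 GB, 4 GB left

8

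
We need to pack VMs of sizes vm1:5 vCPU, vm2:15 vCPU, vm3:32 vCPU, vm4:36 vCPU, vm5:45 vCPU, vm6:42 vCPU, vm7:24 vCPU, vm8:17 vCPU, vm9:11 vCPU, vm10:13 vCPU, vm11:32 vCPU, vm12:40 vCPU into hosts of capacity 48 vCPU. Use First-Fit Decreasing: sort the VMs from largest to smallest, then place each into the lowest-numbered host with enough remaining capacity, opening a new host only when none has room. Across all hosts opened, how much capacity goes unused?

24

Sorted descending: 45, 42, 40, 36, 32, 32, 24, 17, 15, 13, 11, 5.
Put 45 vCPU in host 1; 3 vCPU remain.
Put 42 vCPU in host 2; 6 vCPU remain.
Put 40 vCPU in host 3; 8 vCPU remain.
Put 36 vCPU in host 4; 12 vCPU remain.
Put 32 vCPU in host 5; 16 vCPU remain.
Put 32 vCPU in host 6; 16 vCPU remain.
Put 24 vCPU in host 7; 24 vCPU remain.
Put 17 vCPU in host 7; 7 vCPU remain.
Put 15 vCPU in host 5; 1 vCPU remain.
Put 13 vCPU in host 6; 3 vCPU remain.
Put 11 vCPU in host 4; 1 vCPU remain.
Put 5 vCPU in host 2; 1 vCPU remain.
7 hosts × 48 vCPU = 336 vCPU; used 312 vCPU; unused 24 vCPU.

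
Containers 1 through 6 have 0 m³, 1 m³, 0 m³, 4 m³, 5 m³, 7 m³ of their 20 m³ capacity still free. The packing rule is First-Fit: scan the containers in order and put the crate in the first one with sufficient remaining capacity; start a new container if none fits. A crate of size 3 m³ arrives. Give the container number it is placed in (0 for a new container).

Containers with room: container 4 (4 m³), container 5 (5 m³), container 6 (7 m³).
The first with room is container 4.

4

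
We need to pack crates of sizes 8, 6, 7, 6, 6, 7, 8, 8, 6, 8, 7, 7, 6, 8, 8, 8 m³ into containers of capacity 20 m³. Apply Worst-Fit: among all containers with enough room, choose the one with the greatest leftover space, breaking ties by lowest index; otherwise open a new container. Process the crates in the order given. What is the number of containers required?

8

container 1: place 8 m³, 12 m³ left
container 1: place 6 m³, 6 m³ left
container 2: place 7 m³, 13 m³ left
container 2: place 6 m³, 7 m³ left
container 2: place 6 m³, 1 m³ left
container 3: place 7 m³, 13 m³ left
container 3: place 8 m³, 5 m³ left
container 4: place 8 m³, 12 m³ left
container 4: place 6 m³, 6 m³ left
container 5: place 8 m³, 12 m³ left
container 5: place 7 m³, 5 m³ left
container 6: place 7 m³, 13 m³ left
container 6: place 6 m³, 7 m³ left
container 7: place 8 m³, 12 m³ left
container 7: place 8 m³, 4 m³ left
container 8: place 8 m³, 12 m³ left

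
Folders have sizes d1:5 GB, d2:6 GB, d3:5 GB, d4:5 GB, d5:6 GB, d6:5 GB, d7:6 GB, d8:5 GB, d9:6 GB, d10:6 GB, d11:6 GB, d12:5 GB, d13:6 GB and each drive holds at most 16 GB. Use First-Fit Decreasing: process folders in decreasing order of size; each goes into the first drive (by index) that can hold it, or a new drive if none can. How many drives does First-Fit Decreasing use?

6

Sorted descending: 6, 6, 6, 6, 6, 6, 6, 5, 5, 5, 5, 5, 5.
6 GB → drive 1 (remaining 10 GB)
6 GB → drive 1 (remaining 4 GB)
6 GB → drive 2 (remaining 10 GB)
6 GB → drive 2 (remaining 4 GB)
6 GB → drive 3 (remaining 10 GB)
6 GB → drive 3 (remaining 4 GB)
6 GB → drive 4 (remaining 10 GB)
5 GB → drive 4 (remaining 5 GB)
5 GB → drive 4 (remaining 0 GB)
5 GB → drive 5 (remaining 11 GB)
5 GB → drive 5 (remaining 6 GB)
5 GB → drive 5 (remaining 1 GB)
5 GB → drive 6 (remaining 11 GB)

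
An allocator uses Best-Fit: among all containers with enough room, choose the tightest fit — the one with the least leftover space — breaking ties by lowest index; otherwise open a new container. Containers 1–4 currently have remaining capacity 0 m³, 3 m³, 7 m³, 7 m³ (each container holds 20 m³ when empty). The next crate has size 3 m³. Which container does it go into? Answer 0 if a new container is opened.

Containers with room: container 2 (3 m³), container 3 (7 m³), container 4 (7 m³).
Tightest fit is container 2 with 3 m³ free.

2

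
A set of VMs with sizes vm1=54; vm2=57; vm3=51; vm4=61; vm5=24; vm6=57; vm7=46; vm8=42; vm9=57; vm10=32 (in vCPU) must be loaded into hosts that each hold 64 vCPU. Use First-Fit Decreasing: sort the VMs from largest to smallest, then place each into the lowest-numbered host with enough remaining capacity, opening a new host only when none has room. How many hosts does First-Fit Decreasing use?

9

Sorted descending: 61, 57, 57, 57, 54, 51, 46, 42, 32, 24.
61 vCPU → host 1 (remaining 3 vCPU)
57 vCPU → host 2 (remaining 7 vCPU)
57 vCPU → host 3 (remaining 7 vCPU)
57 vCPU → host 4 (remaining 7 vCPU)
54 vCPU → host 5 (remaining 10 vCPU)
51 vCPU → host 6 (remaining 13 vCPU)
46 vCPU → host 7 (remaining 18 vCPU)
42 vCPU → host 8 (remaining 22 vCPU)
32 vCPU → host 9 (remaining 32 vCPU)
24 vCPU → host 9 (remaining 8 vCPU)
Final hosts: [61] [57] [57] [57] [54] [51] [46] [42] [32,24].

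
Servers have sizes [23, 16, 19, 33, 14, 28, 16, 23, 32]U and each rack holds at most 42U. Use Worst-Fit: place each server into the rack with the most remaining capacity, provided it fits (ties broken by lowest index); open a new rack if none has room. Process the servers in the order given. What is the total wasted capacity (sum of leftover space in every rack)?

48

Put 23U in rack 1; 19U remain.
Put 16U in rack 1; 3U remain.
Put 19U in rack 2; 23U remain.
Put 33U in rack 3; 9U remain.
Put 14U in rack 2; 9U remain.
Put 28U in rack 4; 14U remain.
Put 16U in rack 5; 26U remain.
Put 23U in rack 5; 3U remain.
Put 32U in rack 6; 10U remain.
6 racks × 42U = 252U; used 204U; unused 48U.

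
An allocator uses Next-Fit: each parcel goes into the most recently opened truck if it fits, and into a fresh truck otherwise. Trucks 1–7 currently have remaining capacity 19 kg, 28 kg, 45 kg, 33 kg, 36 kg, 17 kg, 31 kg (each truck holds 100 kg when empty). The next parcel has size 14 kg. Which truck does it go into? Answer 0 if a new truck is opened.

Next-Fit only looks at truck 7, which has 31 kg free.
14 kg fits there.

7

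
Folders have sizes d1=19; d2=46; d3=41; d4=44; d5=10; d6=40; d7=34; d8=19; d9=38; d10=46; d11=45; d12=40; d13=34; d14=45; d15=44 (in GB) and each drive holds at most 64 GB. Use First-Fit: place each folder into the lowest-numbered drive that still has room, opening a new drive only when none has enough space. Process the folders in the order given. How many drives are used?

drive 1: place d1 (19 GB), 45 GB left
drive 2: place d2 (46 GB), 18 GB left
drive 1: place d3 (41 GB), 4 GB left
drive 3: place d4 (44 GB), 20 GB left
drive 2: place d5 (10 GB), 8 GB left
drive 4: place d6 (40 GB), 24 GB left
drive 5: place d7 (34 GB), 30 GB left
drive 3: place d8 (19 GB), 1 GB left
drive 6: place d9 (38 GB), 26 GB left
drive 7: place d10 (46 GB), 18 GB left
drive 8: place d11 (45 GB), 19 GB left
drive 9: place d12 (40 GB), 24 GB left
drive 10: place d13 (34 GB), 30 GB left
drive 11: place d14 (45 GB), 19 GB left
drive 12: place d15 (44 GB), 20 GB left
Final drives: [19,41] [46,10] [44,19] [40] [34] [38] [46] [45] [40] [34] [45] [44].

12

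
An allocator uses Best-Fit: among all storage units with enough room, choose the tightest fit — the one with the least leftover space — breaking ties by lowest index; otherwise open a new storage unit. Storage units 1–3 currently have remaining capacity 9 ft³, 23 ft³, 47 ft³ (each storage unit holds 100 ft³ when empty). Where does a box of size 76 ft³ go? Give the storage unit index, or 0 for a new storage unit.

No storage unit has ≥ 76 ft³ free, so a new storage unit is opened.

0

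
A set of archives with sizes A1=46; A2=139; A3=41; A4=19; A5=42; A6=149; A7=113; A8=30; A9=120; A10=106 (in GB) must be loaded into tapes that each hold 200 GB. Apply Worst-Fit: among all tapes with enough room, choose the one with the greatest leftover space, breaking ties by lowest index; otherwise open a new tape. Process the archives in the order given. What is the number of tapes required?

Put A1 (46 GB) in tape 1; 154 GB remain.
Put A2 (139 GB) in tape 1; 15 GB remain.
Put A3 (41 GB) in tape 2; 159 GB remain.
Put A4 (19 GB) in tape 2; 140 GB remain.
Put A5 (42 GB) in tape 2; 98 GB remain.
Put A6 (149 GB) in tape 3; 51 GB remain.
Put A7 (113 GB) in tape 4; 87 GB remain.
Put A8 (30 GB) in tape 2; 68 GB remain.
Put A9 (120 GB) in tape 5; 80 GB remain.
Put A10 (106 GB) in tape 6; 94 GB remain.

6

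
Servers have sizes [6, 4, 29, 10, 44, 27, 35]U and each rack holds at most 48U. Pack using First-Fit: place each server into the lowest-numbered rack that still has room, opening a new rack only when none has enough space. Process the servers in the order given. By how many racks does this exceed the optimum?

First-Fit: [6,4,29] [10,27] [44] [35] → 4 racks.
Total size 155U; any packing needs at least ⌈155/48⌉ = 4 racks.
So 4 is already optimal.

0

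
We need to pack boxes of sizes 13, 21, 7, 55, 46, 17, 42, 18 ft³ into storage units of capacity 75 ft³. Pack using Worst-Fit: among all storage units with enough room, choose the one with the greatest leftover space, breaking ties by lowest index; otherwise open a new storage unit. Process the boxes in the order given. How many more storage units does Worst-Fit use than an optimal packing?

1

Worst-Fit: [13,21,7,17] [55] [46] [42,18] → 4 storage units.
Total size 219 ft³; any packing needs at least ⌈219/75⌉ = 3 storage units.
An optimal packing achieves that bound: [55,18] [46,21,7] [42,17,13] → 3 storage units.
Excess: 4 − 3 = 1.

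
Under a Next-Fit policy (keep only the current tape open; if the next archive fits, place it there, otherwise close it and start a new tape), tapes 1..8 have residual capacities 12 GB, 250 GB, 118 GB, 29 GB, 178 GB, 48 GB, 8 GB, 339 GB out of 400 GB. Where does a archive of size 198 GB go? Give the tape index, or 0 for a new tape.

8

Next-Fit only looks at tape 8, which has 339 GB free.
198 GB fits there.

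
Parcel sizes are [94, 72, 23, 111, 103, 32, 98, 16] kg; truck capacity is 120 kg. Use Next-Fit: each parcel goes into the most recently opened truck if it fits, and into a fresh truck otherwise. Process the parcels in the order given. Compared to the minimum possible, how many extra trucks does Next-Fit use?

Next-Fit: [94] [72,23] [111] [103] [32] [98,16] → 6 trucks.
Total size 549 kg; any packing needs at least ⌈549/120⌉ = 5 trucks.
An optimal packing achieves that bound: [111] [103,16] [98] [94,23] [72,32] → 5 trucks.
Excess: 6 − 5 = 1.

1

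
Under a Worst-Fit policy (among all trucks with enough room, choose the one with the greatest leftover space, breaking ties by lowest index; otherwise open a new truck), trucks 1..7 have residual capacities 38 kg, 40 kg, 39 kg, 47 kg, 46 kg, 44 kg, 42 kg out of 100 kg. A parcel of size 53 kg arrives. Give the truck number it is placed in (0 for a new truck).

0

No truck has ≥ 53 kg free, so a new truck is opened.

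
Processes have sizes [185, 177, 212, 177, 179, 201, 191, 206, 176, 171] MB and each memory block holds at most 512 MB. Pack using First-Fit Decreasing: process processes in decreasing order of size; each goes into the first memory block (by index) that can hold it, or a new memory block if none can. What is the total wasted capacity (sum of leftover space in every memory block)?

Sorted descending: 212, 206, 201, 191, 185, 179, 177, 177, 176, 171.
212 MB → memory block 1 (remaining 300 MB)
206 MB → memory block 1 (remaining 94 MB)
201 MB → memory block 2 (remaining 311 MB)
191 MB → memory block 2 (remaining 120 MB)
185 MB → memory block 3 (remaining 327 MB)
179 MB → memory block 3 (remaining 148 MB)
177 MB → memory block 4 (remaining 335 MB)
177 MB → memory block 4 (remaining 158 MB)
176 MB → memory block 5 (remaining 336 MB)
171 MB → memory block 5 (remaining 165 MB)
5 memory blocks × 512 MB = 2560 MB; used 1875 MB; unused 685 MB.

685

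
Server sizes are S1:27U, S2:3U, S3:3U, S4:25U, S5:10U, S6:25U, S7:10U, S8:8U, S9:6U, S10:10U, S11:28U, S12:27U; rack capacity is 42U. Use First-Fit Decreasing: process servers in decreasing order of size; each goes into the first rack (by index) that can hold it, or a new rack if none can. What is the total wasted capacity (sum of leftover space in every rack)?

28

Sorted descending: 28, 27, 27, 25, 25, 10, 10, 10, 8, 6, 3, 3.
28U → rack 1 (remaining 14U)
27U → rack 2 (remaining 15U)
27U → rack 3 (remaining 15U)
25U → rack 4 (remaining 17U)
25U → rack 5 (remaining 17U)
10U → rack 1 (remaining 4U)
10U → rack 2 (remaining 5U)
10U → rack 3 (remaining 5U)
8U → rack 4 (remaining 9U)
6U → rack 4 (remaining 3U)
3U → rack 1 (remaining 1U)
3U → rack 2 (remaining 2U)
5 racks × 42U = 210U; used 182U; unused 28U.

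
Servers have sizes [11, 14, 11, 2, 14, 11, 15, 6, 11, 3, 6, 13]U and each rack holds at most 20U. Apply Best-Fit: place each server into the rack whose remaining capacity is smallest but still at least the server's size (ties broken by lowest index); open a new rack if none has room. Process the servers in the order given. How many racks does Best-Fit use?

8

11U → rack 1 (remaining 9U)
14U → rack 2 (remaining 6U)
11U → rack 3 (remaining 9U)
2U → rack 2 (remaining 4U)
14U → rack 4 (remaining 6U)
11U → rack 5 (remaining 9U)
15U → rack 6 (remaining 5U)
6U → rack 4 (remaining 0U)
11U → rack 7 (remaining 9U)
3U → rack 2 (remaining 1U)
6U → rack 1 (remaining 3U)
13U → rack 8 (remaining 7U)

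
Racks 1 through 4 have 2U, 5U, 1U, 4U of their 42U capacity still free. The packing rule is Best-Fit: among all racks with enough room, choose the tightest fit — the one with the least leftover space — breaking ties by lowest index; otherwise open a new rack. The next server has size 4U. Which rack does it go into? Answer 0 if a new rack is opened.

4

Racks with room: rack 2 (5U), rack 4 (4U).
Tightest fit is rack 4 with 4U free.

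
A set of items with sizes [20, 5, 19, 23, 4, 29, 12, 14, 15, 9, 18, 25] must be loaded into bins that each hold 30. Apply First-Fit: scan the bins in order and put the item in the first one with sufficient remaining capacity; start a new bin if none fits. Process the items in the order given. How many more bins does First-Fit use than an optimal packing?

1

First-Fit: [20,5,4] [19,9] [23] [29] [12,14] [15] [18] [25] → 8 bins.
Total size 193; any packing needs at least ⌈193/30⌉ = 7 bins.
An optimal packing achieves that bound: [29] [25,5] [23,4] [20,9] [19] [18,12] [15,14] → 7 bins.
Excess: 8 − 7 = 1.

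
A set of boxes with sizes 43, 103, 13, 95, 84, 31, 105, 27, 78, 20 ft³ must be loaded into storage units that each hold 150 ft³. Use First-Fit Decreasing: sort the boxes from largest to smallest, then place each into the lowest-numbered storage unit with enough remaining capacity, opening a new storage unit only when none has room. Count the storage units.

5

Sorted descending: 105, 103, 95, 84, 78, 43, 31, 27, 20, 13.
Put 105 ft³ in storage unit 1; 45 ft³ remain.
Put 103 ft³ in storage unit 2; 47 ft³ remain.
Put 95 ft³ in storage unit 3; 55 ft³ remain.
Put 84 ft³ in storage unit 4; 66 ft³ remain.
Put 78 ft³ in storage unit 5; 72 ft³ remain.
Put 43 ft³ in storage unit 1; 2 ft³ remain.
Put 31 ft³ in storage unit 2; 16 ft³ remain.
Put 27 ft³ in storage unit 3; 28 ft³ remain.
Put 20 ft³ in storage unit 3; 8 ft³ remain.
Put 13 ft³ in storage unit 2; 3 ft³ remain.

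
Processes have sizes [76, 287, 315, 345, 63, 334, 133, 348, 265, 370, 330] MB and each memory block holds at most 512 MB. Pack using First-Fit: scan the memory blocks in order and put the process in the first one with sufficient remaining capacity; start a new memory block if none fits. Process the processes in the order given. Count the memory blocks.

Put 76 MB in memory block 1; 436 MB remain.
Put 287 MB in memory block 1; 149 MB remain.
Put 315 MB in memory block 2; 197 MB remain.
Put 345 MB in memory block 3; 167 MB remain.
Put 63 MB in memory block 1; 86 MB remain.
Put 334 MB in memory block 4; 178 MB remain.
Put 133 MB in memory block 2; 64 MB remain.
Put 348 MB in memory block 5; 164 MB remain.
Put 265 MB in memory block 6; 247 MB remain.
Put 370 MB in memory block 7; 142 MB remain.
Put 330 MB in memory block 8; 182 MB remain.

8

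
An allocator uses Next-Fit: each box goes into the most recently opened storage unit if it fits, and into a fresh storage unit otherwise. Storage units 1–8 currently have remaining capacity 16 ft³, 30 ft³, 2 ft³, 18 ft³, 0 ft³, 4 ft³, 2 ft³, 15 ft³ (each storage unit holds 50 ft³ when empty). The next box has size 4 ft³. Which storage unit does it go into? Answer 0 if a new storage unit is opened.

8

Next-Fit only looks at storage unit 8, which has 15 ft³ free.
4 ft³ fits there.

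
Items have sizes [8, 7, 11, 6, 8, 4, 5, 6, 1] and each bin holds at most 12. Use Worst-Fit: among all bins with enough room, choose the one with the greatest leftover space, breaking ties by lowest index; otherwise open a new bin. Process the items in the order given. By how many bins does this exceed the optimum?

1

Worst-Fit: [8] [7,5] [11] [6,4] [8] [6,1] → 6 bins.
Total size 56; any packing needs at least ⌈56/12⌉ = 5 bins.
An optimal packing achieves that bound: [11,1] [8,4] [8] [7,5] [6,6] → 5 bins.
Excess: 6 − 5 = 1.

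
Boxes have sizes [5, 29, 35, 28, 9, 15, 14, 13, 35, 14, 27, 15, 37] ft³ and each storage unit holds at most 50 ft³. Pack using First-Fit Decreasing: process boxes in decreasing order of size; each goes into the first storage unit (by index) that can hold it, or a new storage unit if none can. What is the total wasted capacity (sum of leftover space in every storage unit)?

24

Sorted descending: 37, 35, 35, 29, 28, 27, 15, 15, 14, 14, 13, 9, 5.
storage unit 1: place 37 ft³, 13 ft³ left
storage unit 2: place 35 ft³, 15 ft³ left
storage unit 3: place 35 ft³, 15 ft³ left
storage unit 4: place 29 ft³, 21 ft³ left
storage unit 5: place 28 ft³, 22 ft³ left
storage unit 6: place 27 ft³, 23 ft³ left
storage unit 2: place 15 ft³, 0 ft³ left
storage unit 3: place 15 ft³, 0 ft³ left
storage unit 4: place 14 ft³, 7 ft³ left
storage unit 5: place 14 ft³, 8 ft³ left
storage unit 1: place 13 ft³, 0 ft³ left
storage unit 6: place 9 ft³, 14 ft³ left
storage unit 4: place 5 ft³, 2 ft³ left
6 storage units × 50 ft³ = 300 ft³; used 276 ft³; unused 24 ft³.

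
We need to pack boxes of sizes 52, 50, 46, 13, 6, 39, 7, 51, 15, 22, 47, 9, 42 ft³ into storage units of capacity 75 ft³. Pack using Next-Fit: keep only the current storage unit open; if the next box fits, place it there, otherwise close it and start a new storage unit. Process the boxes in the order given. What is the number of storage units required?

7 storage units

storage unit 1: place 52 ft³, 23 ft³ left
storage unit 2: place 50 ft³, 25 ft³ left
storage unit 3: place 46 ft³, 29 ft³ left
storage unit 3: place 13 ft³, 16 ft³ left
storage unit 3: place 6 ft³, 10 ft³ left
storage unit 4: place 39 ft³, 36 ft³ left
storage unit 4: place 7 ft³, 29 ft³ left
storage unit 5: place 51 ft³, 24 ft³ left
storage unit 5: place 15 ft³, 9 ft³ left
storage unit 6: place 22 ft³, 53 ft³ left
storage unit 6: place 47 ft³, 6 ft³ left
storage unit 7: place 9 ft³, 66 ft³ left
storage unit 7: place 42 ft³, 24 ft³ left
Final storage units: [52] [50] [46,13,6] [39,7] [51,15] [22,47] [9,42].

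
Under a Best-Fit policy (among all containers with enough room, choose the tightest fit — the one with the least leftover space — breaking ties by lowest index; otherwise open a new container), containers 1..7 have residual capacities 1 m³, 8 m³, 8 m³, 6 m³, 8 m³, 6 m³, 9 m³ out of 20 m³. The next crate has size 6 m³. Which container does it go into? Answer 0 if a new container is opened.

Containers with room: container 2 (8 m³), container 3 (8 m³), container 4 (6 m³), container 5 (8 m³), container 6 (6 m³), container 7 (9 m³).
Tightest fit is container 4 with 6 m³ free.

4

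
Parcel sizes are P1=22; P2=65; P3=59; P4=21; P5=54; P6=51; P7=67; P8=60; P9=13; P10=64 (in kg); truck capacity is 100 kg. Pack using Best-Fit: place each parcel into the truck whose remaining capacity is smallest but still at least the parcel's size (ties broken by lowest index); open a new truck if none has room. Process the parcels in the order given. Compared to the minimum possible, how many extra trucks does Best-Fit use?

0

Best-Fit: [22,65,13] [59,21] [54] [51] [67] [60] [64] → 7 trucks.
7 parcels exceed 50 kg (half the capacity), and no two of those can share a truck, so at least 7 trucks are needed.
So 7 is already optimal.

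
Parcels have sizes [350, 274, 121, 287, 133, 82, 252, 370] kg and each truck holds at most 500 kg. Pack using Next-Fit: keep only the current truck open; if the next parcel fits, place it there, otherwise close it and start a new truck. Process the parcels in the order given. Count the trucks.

5

350 kg → truck 1 (remaining 150 kg)
274 kg → truck 2 (remaining 226 kg)
121 kg → truck 2 (remaining 105 kg)
287 kg → truck 3 (remaining 213 kg)
133 kg → truck 3 (remaining 80 kg)
82 kg → truck 4 (remaining 418 kg)
252 kg → truck 4 (remaining 166 kg)
370 kg → truck 5 (remaining 130 kg)
Final trucks: [350] [274,121] [287,133] [82,252] [370].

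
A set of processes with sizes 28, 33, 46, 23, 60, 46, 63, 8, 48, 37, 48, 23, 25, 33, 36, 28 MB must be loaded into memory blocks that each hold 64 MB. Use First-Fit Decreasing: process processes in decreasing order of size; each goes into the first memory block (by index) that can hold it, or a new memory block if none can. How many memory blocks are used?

Sorted descending: 63, 60, 48, 48, 46, 46, 37, 36, 33, 33, 28, 28, 25, 23, 23, 8.
memory block 1: place 63 MB, 1 MB left
memory block 2: place 60 MB, 4 MB left
memory block 3: place 48 MB, 16 MB left
memory block 4: place 48 MB, 16 MB left
memory block 5: place 46 MB, 18 MB left
memory block 6: place 46 MB, 18 MB left
memory block 7: place 37 MB, 27 MB left
memory block 8: place 36 MB, 28 MB left
memory block 9: place 33 MB, 31 MB left
memory block 10: place 33 MB, 31 MB left
memory block 8: place 28 MB, 0 MB left
memory block 9: place 28 MB, 3 MB left
memory block 7: place 25 MB, 2 MB left
memory block 10: place 23 MB, 8 MB left
memory block 11: place 23 MB, 41 MB left
memory block 3: place 8 MB, 8 MB left
Final memory blocks: [63] [60] [48,8] [48] [46] [46] [37,25] [36,28] [33,28] [33,23] [23].

11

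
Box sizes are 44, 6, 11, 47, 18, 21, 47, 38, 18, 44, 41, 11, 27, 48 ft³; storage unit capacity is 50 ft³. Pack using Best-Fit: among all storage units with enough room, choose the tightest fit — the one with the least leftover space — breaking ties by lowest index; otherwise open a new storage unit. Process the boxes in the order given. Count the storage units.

9

Put 44 ft³ in storage unit 1; 6 ft³ remain.
Put 6 ft³ in storage unit 1; 0 ft³ remain.
Put 11 ft³ in storage unit 2; 39 ft³ remain.
Put 47 ft³ in storage unit 3; 3 ft³ remain.
Put 18 ft³ in storage unit 2; 21 ft³ remain.
Put 21 ft³ in storage unit 2; 0 ft³ remain.
Put 47 ft³ in storage unit 4; 3 ft³ remain.
Put 38 ft³ in storage unit 5; 12 ft³ remain.
Put 18 ft³ in storage unit 6; 32 ft³ remain.
Put 44 ft³ in storage unit 7; 6 ft³ remain.
Put 41 ft³ in storage unit 8; 9 ft³ remain.
Put 11 ft³ in storage unit 5; 1 ft³ remain.
Put 27 ft³ in storage unit 6; 5 ft³ remain.
Put 48 ft³ in storage unit 9; 2 ft³ remain.
Final storage units: [44,6] [11,18,21] [47] [47] [38,11] [18,27] [44] [41] [48].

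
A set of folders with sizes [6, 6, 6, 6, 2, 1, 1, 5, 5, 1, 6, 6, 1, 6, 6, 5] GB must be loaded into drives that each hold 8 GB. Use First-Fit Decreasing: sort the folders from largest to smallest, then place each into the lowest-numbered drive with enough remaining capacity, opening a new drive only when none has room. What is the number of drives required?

11 drives

Sorted descending: 6, 6, 6, 6, 6, 6, 6, 6, 5, 5, 5, 2, 1, 1, 1, 1.
drive 1: place 6 GB, 2 GB left
drive 2: place 6 GB, 2 GB left
drive 3: place 6 GB, 2 GB left
drive 4: place 6 GB, 2 GB left
drive 5: place 6 GB, 2 GB left
drive 6: place 6 GB, 2 GB left
drive 7: place 6 GB, 2 GB left
drive 8: place 6 GB, 2 GB left
drive 9: place 5 GB, 3 GB left
drive 10: place 5 GB, 3 GB left
drive 11: place 5 GB, 3 GB left
drive 1: place 2 GB, 0 GB left
drive 2: place 1 GB, 1 GB left
drive 2: place 1 GB, 0 GB left
drive 3: place 1 GB, 1 GB left
drive 3: place 1 GB, 0 GB left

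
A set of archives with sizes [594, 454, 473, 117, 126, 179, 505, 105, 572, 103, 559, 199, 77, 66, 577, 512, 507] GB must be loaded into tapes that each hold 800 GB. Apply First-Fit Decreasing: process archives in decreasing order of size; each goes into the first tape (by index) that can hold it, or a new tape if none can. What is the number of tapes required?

Sorted descending: 594, 577, 572, 559, 512, 507, 505, 473, 454, 199, 179, 126, 117, 105, 103, 77, 66.
594 GB → tape 1 (remaining 206 GB)
577 GB → tape 2 (remaining 223 GB)
572 GB → tape 3 (remaining 228 GB)
559 GB → tape 4 (remaining 241 GB)
512 GB → tape 5 (remaining 288 GB)
507 GB → tape 6 (remaining 293 GB)
505 GB → tape 7 (remaining 295 GB)
473 GB → tape 8 (remaining 327 GB)
454 GB → tape 9 (remaining 346 GB)
199 GB → tape 1 (remaining 7 GB)
179 GB → tape 2 (remaining 44 GB)
126 GB → tape 3 (remaining 102 GB)
117 GB → tape 4 (remaining 124 GB)
105 GB → tape 4 (remaining 19 GB)
103 GB → tape 5 (remaining 185 GB)
77 GB → tape 3 (remaining 25 GB)
66 GB → tape 5 (remaining 119 GB)

9 tapes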